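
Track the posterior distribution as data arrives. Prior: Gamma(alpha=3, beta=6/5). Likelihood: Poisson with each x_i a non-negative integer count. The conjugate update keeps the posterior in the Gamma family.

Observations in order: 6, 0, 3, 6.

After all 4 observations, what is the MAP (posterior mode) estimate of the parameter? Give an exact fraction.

85/26

obs 1: x=6 → posterior Gamma(9, 11/5)
obs 2: x=0 → posterior Gamma(9, 16/5)
obs 3: x=3 → posterior Gamma(12, 21/5)
obs 4: x=6 → posterior Gamma(18, 26/5)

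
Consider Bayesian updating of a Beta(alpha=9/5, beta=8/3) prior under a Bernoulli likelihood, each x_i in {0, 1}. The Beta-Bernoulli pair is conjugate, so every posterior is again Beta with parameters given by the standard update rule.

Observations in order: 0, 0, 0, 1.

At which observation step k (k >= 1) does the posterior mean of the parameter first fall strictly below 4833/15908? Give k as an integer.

k = 2

obs 1: x=0 → posterior Beta(9/5, 11/3)
obs 2: x=0 → posterior Beta(9/5, 14/3)
obs 3: x=0 → posterior Beta(9/5, 17/3)
obs 4: x=1 → posterior Beta(14/5, 17/3)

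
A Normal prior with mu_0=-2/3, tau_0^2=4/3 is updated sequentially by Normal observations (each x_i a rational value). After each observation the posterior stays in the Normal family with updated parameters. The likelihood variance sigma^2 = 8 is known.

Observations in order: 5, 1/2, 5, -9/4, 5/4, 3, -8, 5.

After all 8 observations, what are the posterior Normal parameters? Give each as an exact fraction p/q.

mu_0=11/28, tau_0^2=4/7

obs 1: x=5 → posterior Normal(1/7, 8/7)
obs 2: x=1/2 → posterior Normal(3/16, 1)
obs 3: x=5 → posterior Normal(13/18, 8/9)
obs 4: x=-9/4 → posterior Normal(17/40, 4/5)
obs 5: x=5/4 → posterior Normal(1/2, 8/11)
obs 6: x=3 → posterior Normal(17/24, 2/3)
obs 7: x=-8 → posterior Normal(1/26, 8/13)
obs 8: x=5 → posterior Normal(11/28, 4/7)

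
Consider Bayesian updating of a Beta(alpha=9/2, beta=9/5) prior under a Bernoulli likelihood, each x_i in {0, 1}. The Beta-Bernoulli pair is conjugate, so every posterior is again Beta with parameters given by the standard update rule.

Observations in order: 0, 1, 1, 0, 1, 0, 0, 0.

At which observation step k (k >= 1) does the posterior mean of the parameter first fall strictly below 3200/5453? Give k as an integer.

obs 1: x=0 → posterior Beta(9/2, 14/5)
obs 2: x=1 → posterior Beta(11/2, 14/5)
obs 3: x=1 → posterior Beta(13/2, 14/5)
obs 4: x=0 → posterior Beta(13/2, 19/5)
obs 5: x=1 → posterior Beta(15/2, 19/5)
obs 6: x=0 → posterior Beta(15/2, 24/5)
obs 7: x=0 → posterior Beta(15/2, 29/5)
obs 8: x=0 → posterior Beta(15/2, 34/5)

k = 7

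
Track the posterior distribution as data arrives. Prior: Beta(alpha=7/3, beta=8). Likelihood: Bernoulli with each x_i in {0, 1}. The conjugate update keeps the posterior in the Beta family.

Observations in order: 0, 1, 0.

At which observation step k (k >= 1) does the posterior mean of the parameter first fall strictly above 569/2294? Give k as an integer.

obs 1: x=0 → posterior Beta(7/3, 9)
obs 2: x=1 → posterior Beta(10/3, 9)
obs 3: x=0 → posterior Beta(10/3, 10)

k = 2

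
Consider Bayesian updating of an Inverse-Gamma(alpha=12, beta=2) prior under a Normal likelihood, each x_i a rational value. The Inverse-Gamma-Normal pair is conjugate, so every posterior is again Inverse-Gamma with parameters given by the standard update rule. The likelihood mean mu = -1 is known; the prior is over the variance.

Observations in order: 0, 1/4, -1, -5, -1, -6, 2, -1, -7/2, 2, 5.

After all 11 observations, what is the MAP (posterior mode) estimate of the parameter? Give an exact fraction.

obs 1: x=0 → posterior Inverse-Gamma(25/2, 5/2)
obs 2: x=1/4 → posterior Inverse-Gamma(13, 105/32)
obs 3: x=-1 → posterior Inverse-Gamma(27/2, 105/32)
obs 4: x=-5 → posterior Inverse-Gamma(14, 361/32)
obs 5: x=-1 → posterior Inverse-Gamma(29/2, 361/32)
obs 6: x=-6 → posterior Inverse-Gamma(15, 761/32)
obs 7: x=2 → posterior Inverse-Gamma(31/2, 905/32)
obs 8: x=-1 → posterior Inverse-Gamma(16, 905/32)
obs 9: x=-7/2 → posterior Inverse-Gamma(33/2, 1005/32)
obs 10: x=2 → posterior Inverse-Gamma(17, 1149/32)
obs 11: x=5 → posterior Inverse-Gamma(35/2, 1725/32)

1725/592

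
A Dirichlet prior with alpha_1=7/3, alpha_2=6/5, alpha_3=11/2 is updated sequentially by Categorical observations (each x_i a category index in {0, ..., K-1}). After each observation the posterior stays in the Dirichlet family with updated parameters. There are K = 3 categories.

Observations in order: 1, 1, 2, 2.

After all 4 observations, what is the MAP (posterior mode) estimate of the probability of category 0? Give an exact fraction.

obs 1: x=1 → posterior Dirichlet(7/3, 11/5, 11/2)
obs 2: x=1 → posterior Dirichlet(7/3, 16/5, 11/2)
obs 3: x=2 → posterior Dirichlet(7/3, 16/5, 13/2)
obs 4: x=2 → posterior Dirichlet(7/3, 16/5, 15/2)

40/301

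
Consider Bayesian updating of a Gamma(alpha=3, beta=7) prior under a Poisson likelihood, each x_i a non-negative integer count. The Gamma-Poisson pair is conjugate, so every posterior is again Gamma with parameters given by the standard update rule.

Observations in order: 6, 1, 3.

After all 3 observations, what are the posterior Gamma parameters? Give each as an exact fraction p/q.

obs 1: x=6 → posterior Gamma(9, 8)
obs 2: x=1 → posterior Gamma(10, 9)
obs 3: x=3 → posterior Gamma(13, 10)

alpha=13, beta=10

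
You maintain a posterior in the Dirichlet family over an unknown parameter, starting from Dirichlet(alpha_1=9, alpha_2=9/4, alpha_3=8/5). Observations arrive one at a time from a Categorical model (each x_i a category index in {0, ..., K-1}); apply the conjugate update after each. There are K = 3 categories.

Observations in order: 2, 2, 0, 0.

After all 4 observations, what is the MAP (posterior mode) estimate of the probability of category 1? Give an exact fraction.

25/277

obs 1: x=2 → posterior Dirichlet(9, 9/4, 13/5)
obs 2: x=2 → posterior Dirichlet(9, 9/4, 18/5)
obs 3: x=0 → posterior Dirichlet(10, 9/4, 18/5)
obs 4: x=0 → posterior Dirichlet(11, 9/4, 18/5)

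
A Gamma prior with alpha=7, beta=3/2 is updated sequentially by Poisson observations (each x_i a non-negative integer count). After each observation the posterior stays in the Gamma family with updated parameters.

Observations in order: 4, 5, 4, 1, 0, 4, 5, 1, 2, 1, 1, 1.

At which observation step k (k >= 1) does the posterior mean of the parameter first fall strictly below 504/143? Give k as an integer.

obs 1: x=4 → posterior Gamma(11, 5/2)
obs 2: x=5 → posterior Gamma(16, 7/2)
obs 3: x=4 → posterior Gamma(20, 9/2)
obs 4: x=1 → posterior Gamma(21, 11/2)
obs 5: x=0 → posterior Gamma(21, 13/2)
obs 6: x=4 → posterior Gamma(25, 15/2)
obs 7: x=5 → posterior Gamma(30, 17/2)
obs 8: x=1 → posterior Gamma(31, 19/2)
obs 9: x=2 → posterior Gamma(33, 21/2)
obs 10: x=1 → posterior Gamma(34, 23/2)
obs 11: x=1 → posterior Gamma(35, 25/2)
obs 12: x=1 → posterior Gamma(36, 27/2)

k = 5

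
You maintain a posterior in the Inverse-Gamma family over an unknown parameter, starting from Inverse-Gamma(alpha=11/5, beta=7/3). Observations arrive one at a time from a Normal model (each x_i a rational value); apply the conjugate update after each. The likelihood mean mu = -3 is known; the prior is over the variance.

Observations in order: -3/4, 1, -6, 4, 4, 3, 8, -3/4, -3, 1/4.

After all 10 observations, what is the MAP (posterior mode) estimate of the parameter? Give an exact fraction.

73285/3936

obs 1: x=-3/4 → posterior Inverse-Gamma(27/10, 467/96)
obs 2: x=1 → posterior Inverse-Gamma(16/5, 1235/96)
obs 3: x=-6 → posterior Inverse-Gamma(37/10, 1667/96)
obs 4: x=4 → posterior Inverse-Gamma(21/5, 4019/96)
obs 5: x=4 → posterior Inverse-Gamma(47/10, 6371/96)
obs 6: x=3 → posterior Inverse-Gamma(26/5, 8099/96)
obs 7: x=8 → posterior Inverse-Gamma(57/10, 13907/96)
obs 8: x=-3/4 → posterior Inverse-Gamma(31/5, 7075/48)
obs 9: x=-3 → posterior Inverse-Gamma(67/10, 7075/48)
obs 10: x=1/4 → posterior Inverse-Gamma(36/5, 14657/96)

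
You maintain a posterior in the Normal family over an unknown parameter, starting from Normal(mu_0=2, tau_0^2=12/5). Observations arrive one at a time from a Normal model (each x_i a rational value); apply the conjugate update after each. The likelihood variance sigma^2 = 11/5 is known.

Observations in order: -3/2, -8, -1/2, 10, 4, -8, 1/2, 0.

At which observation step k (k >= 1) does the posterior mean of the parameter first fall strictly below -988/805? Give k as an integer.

obs 1: x=-3/2 → posterior Normal(4/23, 132/115)
obs 2: x=-8 → posterior Normal(-92/35, 132/175)
obs 3: x=-1/2 → posterior Normal(-98/47, 132/235)
obs 4: x=10 → posterior Normal(22/59, 132/295)
obs 5: x=4 → posterior Normal(70/71, 132/355)
obs 6: x=-8 → posterior Normal(-26/83, 132/415)
obs 7: x=1/2 → posterior Normal(-4/19, 132/475)
obs 8: x=0 → posterior Normal(-20/107, 132/535)

k = 2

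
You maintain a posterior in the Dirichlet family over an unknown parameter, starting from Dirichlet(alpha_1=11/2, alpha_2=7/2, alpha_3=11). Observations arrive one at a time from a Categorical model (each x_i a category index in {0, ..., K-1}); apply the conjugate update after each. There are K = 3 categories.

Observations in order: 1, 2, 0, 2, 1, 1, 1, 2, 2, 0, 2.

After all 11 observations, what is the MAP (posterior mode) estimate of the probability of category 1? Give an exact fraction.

obs 1: x=1 → posterior Dirichlet(11/2, 9/2, 11)
obs 2: x=2 → posterior Dirichlet(11/2, 9/2, 12)
obs 3: x=0 → posterior Dirichlet(13/2, 9/2, 12)
obs 4: x=2 → posterior Dirichlet(13/2, 9/2, 13)
obs 5: x=1 → posterior Dirichlet(13/2, 11/2, 13)
obs 6: x=1 → posterior Dirichlet(13/2, 13/2, 13)
obs 7: x=1 → posterior Dirichlet(13/2, 15/2, 13)
obs 8: x=2 → posterior Dirichlet(13/2, 15/2, 14)
obs 9: x=2 → posterior Dirichlet(13/2, 15/2, 15)
obs 10: x=0 → posterior Dirichlet(15/2, 15/2, 15)
obs 11: x=2 → posterior Dirichlet(15/2, 15/2, 16)

13/56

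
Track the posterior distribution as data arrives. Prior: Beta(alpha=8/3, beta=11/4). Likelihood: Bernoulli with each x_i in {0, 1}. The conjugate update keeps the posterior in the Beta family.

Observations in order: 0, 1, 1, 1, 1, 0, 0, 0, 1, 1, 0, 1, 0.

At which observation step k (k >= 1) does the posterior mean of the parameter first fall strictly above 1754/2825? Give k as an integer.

obs 1: x=0 → posterior Beta(8/3, 15/4)
obs 2: x=1 → posterior Beta(11/3, 15/4)
obs 3: x=1 → posterior Beta(14/3, 15/4)
obs 4: x=1 → posterior Beta(17/3, 15/4)
obs 5: x=1 → posterior Beta(20/3, 15/4)
obs 6: x=0 → posterior Beta(20/3, 19/4)
obs 7: x=0 → posterior Beta(20/3, 23/4)
obs 8: x=0 → posterior Beta(20/3, 27/4)
obs 9: x=1 → posterior Beta(23/3, 27/4)
obs 10: x=1 → posterior Beta(26/3, 27/4)
obs 11: x=0 → posterior Beta(26/3, 31/4)
obs 12: x=1 → posterior Beta(29/3, 31/4)
obs 13: x=0 → posterior Beta(29/3, 35/4)

k = 5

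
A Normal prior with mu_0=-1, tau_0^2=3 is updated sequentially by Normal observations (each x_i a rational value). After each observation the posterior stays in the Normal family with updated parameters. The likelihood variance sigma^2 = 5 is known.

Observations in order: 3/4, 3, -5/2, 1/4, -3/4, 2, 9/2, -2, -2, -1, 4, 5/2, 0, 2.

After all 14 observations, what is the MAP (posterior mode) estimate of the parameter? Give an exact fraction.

obs 1: x=3/4 → posterior Normal(-11/32, 15/8)
obs 2: x=3 → posterior Normal(25/44, 15/11)
obs 3: x=-5/2 → posterior Normal(-5/56, 15/14)
obs 4: x=1/4 → posterior Normal(-1/34, 15/17)
obs 5: x=-3/4 → posterior Normal(-11/80, 3/4)
obs 6: x=2 → posterior Normal(13/92, 15/23)
obs 7: x=9/2 → posterior Normal(67/104, 15/26)
obs 8: x=-2 → posterior Normal(43/116, 15/29)
obs 9: x=-2 → posterior Normal(19/128, 15/32)
obs 10: x=-1 → posterior Normal(1/20, 3/7)
obs 11: x=4 → posterior Normal(55/152, 15/38)
obs 12: x=5/2 → posterior Normal(85/164, 15/41)
obs 13: x=0 → posterior Normal(85/176, 15/44)
obs 14: x=2 → posterior Normal(109/188, 15/47)

109/188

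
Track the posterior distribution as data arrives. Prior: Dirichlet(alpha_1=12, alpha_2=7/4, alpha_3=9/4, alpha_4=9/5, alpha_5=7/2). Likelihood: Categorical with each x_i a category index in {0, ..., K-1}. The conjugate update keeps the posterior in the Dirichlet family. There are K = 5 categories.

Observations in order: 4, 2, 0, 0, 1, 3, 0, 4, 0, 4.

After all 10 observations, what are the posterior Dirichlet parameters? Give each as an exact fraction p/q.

obs 1: x=4 → posterior Dirichlet(12, 7/4, 9/4, 9/5, 9/2)
obs 2: x=2 → posterior Dirichlet(12, 7/4, 13/4, 9/5, 9/2)
obs 3: x=0 → posterior Dirichlet(13, 7/4, 13/4, 9/5, 9/2)
obs 4: x=0 → posterior Dirichlet(14, 7/4, 13/4, 9/5, 9/2)
obs 5: x=1 → posterior Dirichlet(14, 11/4, 13/4, 9/5, 9/2)
obs 6: x=3 → posterior Dirichlet(14, 11/4, 13/4, 14/5, 9/2)
obs 7: x=0 → posterior Dirichlet(15, 11/4, 13/4, 14/5, 9/2)
obs 8: x=4 → posterior Dirichlet(15, 11/4, 13/4, 14/5, 11/2)
obs 9: x=0 → posterior Dirichlet(16, 11/4, 13/4, 14/5, 11/2)
obs 10: x=4 → posterior Dirichlet(16, 11/4, 13/4, 14/5, 13/2)

alpha_1=16, alpha_2=11/4, alpha_3=13/4, alpha_4=14/5, alpha_5=13/2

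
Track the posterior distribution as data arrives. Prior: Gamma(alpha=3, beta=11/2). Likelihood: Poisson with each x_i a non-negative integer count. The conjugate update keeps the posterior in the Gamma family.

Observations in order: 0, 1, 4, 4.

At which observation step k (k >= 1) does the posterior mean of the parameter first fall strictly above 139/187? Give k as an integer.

obs 1: x=0 → posterior Gamma(3, 13/2)
obs 2: x=1 → posterior Gamma(4, 15/2)
obs 3: x=4 → posterior Gamma(8, 17/2)
obs 4: x=4 → posterior Gamma(12, 19/2)

k = 3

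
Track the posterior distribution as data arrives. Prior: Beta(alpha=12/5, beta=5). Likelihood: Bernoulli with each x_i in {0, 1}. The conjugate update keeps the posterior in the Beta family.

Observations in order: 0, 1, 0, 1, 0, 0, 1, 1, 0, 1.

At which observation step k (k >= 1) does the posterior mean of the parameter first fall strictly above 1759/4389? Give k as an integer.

obs 1: x=0 → posterior Beta(12/5, 6)
obs 2: x=1 → posterior Beta(17/5, 6)
obs 3: x=0 → posterior Beta(17/5, 7)
obs 4: x=1 → posterior Beta(22/5, 7)
obs 5: x=0 → posterior Beta(22/5, 8)
obs 6: x=0 → posterior Beta(22/5, 9)
obs 7: x=1 → posterior Beta(27/5, 9)
obs 8: x=1 → posterior Beta(32/5, 9)
obs 9: x=0 → posterior Beta(32/5, 10)
obs 10: x=1 → posterior Beta(37/5, 10)

k = 8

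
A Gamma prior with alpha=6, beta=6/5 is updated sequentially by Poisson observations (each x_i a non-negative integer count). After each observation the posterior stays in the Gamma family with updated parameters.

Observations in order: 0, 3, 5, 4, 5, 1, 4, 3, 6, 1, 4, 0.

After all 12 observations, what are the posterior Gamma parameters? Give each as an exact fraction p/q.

obs 1: x=0 → posterior Gamma(6, 11/5)
obs 2: x=3 → posterior Gamma(9, 16/5)
obs 3: x=5 → posterior Gamma(14, 21/5)
obs 4: x=4 → posterior Gamma(18, 26/5)
obs 5: x=5 → posterior Gamma(23, 31/5)
obs 6: x=1 → posterior Gamma(24, 36/5)
obs 7: x=4 → posterior Gamma(28, 41/5)
obs 8: x=3 → posterior Gamma(31, 46/5)
obs 9: x=6 → posterior Gamma(37, 51/5)
obs 10: x=1 → posterior Gamma(38, 56/5)
obs 11: x=4 → posterior Gamma(42, 61/5)
obs 12: x=0 → posterior Gamma(42, 66/5)

alpha=42, beta=66/5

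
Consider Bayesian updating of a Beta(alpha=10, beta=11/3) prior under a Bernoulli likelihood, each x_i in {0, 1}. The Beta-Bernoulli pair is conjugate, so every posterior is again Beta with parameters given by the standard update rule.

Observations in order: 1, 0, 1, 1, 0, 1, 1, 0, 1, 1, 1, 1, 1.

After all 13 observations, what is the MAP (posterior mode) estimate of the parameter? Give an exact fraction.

57/74

obs 1: x=1 → posterior Beta(11, 11/3)
obs 2: x=0 → posterior Beta(11, 14/3)
obs 3: x=1 → posterior Beta(12, 14/3)
obs 4: x=1 → posterior Beta(13, 14/3)
obs 5: x=0 → posterior Beta(13, 17/3)
obs 6: x=1 → posterior Beta(14, 17/3)
obs 7: x=1 → posterior Beta(15, 17/3)
obs 8: x=0 → posterior Beta(15, 20/3)
obs 9: x=1 → posterior Beta(16, 20/3)
obs 10: x=1 → posterior Beta(17, 20/3)
obs 11: x=1 → posterior Beta(18, 20/3)
obs 12: x=1 → posterior Beta(19, 20/3)
obs 13: x=1 → posterior Beta(20, 20/3)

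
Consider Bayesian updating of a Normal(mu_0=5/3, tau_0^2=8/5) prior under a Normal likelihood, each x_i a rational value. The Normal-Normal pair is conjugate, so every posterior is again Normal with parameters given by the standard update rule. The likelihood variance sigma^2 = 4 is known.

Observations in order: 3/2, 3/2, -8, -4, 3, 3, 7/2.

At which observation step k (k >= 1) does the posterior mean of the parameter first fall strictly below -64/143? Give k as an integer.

k = 4

obs 1: x=3/2 → posterior Normal(34/21, 8/7)
obs 2: x=3/2 → posterior Normal(43/27, 8/9)
obs 3: x=-8 → posterior Normal(-5/33, 8/11)
obs 4: x=-4 → posterior Normal(-29/39, 8/13)
obs 5: x=3 → posterior Normal(-11/45, 8/15)
obs 6: x=3 → posterior Normal(7/51, 8/17)
obs 7: x=7/2 → posterior Normal(28/57, 8/19)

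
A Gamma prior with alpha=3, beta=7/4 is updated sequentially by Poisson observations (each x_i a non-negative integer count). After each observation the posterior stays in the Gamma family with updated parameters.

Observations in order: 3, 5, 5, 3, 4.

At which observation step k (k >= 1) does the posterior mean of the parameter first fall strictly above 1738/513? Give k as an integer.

obs 1: x=3 → posterior Gamma(6, 11/4)
obs 2: x=5 → posterior Gamma(11, 15/4)
obs 3: x=5 → posterior Gamma(16, 19/4)
obs 4: x=3 → posterior Gamma(19, 23/4)
obs 5: x=4 → posterior Gamma(23, 27/4)

k = 5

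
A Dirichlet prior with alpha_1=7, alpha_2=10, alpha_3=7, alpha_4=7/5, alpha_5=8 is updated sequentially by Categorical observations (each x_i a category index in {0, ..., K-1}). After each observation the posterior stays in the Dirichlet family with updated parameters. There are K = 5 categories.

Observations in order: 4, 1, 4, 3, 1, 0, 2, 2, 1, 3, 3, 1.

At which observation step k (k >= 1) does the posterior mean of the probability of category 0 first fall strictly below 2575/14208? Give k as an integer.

obs 1: x=4 → posterior Dirichlet(7, 10, 7, 7/5, 9)
obs 2: x=1 → posterior Dirichlet(7, 11, 7, 7/5, 9)
obs 3: x=4 → posterior Dirichlet(7, 11, 7, 7/5, 10)
obs 4: x=3 → posterior Dirichlet(7, 11, 7, 12/5, 10)
obs 5: x=1 → posterior Dirichlet(7, 12, 7, 12/5, 10)
obs 6: x=0 → posterior Dirichlet(8, 12, 7, 12/5, 10)
obs 7: x=2 → posterior Dirichlet(8, 12, 8, 12/5, 10)
obs 8: x=2 → posterior Dirichlet(8, 12, 9, 12/5, 10)
obs 9: x=1 → posterior Dirichlet(8, 13, 9, 12/5, 10)
obs 10: x=3 → posterior Dirichlet(8, 13, 9, 17/5, 10)
obs 11: x=3 → posterior Dirichlet(8, 13, 9, 22/5, 10)
obs 12: x=1 → posterior Dirichlet(8, 14, 9, 22/5, 10)

k = 11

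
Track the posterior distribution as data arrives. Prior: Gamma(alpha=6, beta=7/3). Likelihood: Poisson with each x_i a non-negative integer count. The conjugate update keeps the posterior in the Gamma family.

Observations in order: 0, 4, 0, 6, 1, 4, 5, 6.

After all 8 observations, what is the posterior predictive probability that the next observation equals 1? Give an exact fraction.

obs 1: x=0 → posterior Gamma(6, 10/3)
obs 2: x=4 → posterior Gamma(10, 13/3)
obs 3: x=0 → posterior Gamma(10, 16/3)
obs 4: x=6 → posterior Gamma(16, 19/3)
obs 5: x=1 → posterior Gamma(17, 22/3)
obs 6: x=4 → posterior Gamma(21, 25/3)
obs 7: x=5 → posterior Gamma(26, 28/3)
obs 8: x=6 → posterior Gamma(32, 31/3)

1587433194157260944150789801702516272312160302083/10805734288022625010490855240174959149465020137472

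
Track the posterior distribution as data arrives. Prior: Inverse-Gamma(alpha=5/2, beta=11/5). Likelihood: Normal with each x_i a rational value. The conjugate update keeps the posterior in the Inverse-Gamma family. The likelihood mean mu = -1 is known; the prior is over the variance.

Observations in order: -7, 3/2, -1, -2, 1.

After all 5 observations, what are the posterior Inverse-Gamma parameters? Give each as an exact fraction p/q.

obs 1: x=-7 → posterior Inverse-Gamma(3, 101/5)
obs 2: x=3/2 → posterior Inverse-Gamma(7/2, 933/40)
obs 3: x=-1 → posterior Inverse-Gamma(4, 933/40)
obs 4: x=-2 → posterior Inverse-Gamma(9/2, 953/40)
obs 5: x=1 → posterior Inverse-Gamma(5, 1033/40)

alpha=5, beta=1033/40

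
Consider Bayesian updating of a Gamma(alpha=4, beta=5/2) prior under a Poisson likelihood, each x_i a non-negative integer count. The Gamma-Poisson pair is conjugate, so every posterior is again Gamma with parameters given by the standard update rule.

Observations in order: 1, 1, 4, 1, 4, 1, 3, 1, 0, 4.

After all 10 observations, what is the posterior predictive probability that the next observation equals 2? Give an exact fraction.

obs 1: x=1 → posterior Gamma(5, 7/2)
obs 2: x=1 → posterior Gamma(6, 9/2)
obs 3: x=4 → posterior Gamma(10, 11/2)
obs 4: x=1 → posterior Gamma(11, 13/2)
obs 5: x=4 → posterior Gamma(15, 15/2)
obs 6: x=1 → posterior Gamma(16, 17/2)
obs 7: x=3 → posterior Gamma(19, 19/2)
obs 8: x=1 → posterior Gamma(20, 21/2)
obs 9: x=0 → posterior Gamma(20, 23/2)
obs 10: x=4 → posterior Gamma(24, 25/2)

1421085471520200371742248535156250000/5474401089420219382077155933569751763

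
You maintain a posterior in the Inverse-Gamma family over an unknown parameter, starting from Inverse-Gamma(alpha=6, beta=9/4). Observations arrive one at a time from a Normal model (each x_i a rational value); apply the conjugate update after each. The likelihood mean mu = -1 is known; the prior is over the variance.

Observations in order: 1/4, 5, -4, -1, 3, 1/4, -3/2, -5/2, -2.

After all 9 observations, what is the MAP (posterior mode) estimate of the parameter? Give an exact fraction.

577/184

obs 1: x=1/4 → posterior Inverse-Gamma(13/2, 97/32)
obs 2: x=5 → posterior Inverse-Gamma(7, 673/32)
obs 3: x=-4 → posterior Inverse-Gamma(15/2, 817/32)
obs 4: x=-1 → posterior Inverse-Gamma(8, 817/32)
obs 5: x=3 → posterior Inverse-Gamma(17/2, 1073/32)
obs 6: x=1/4 → posterior Inverse-Gamma(9, 549/16)
obs 7: x=-3/2 → posterior Inverse-Gamma(19/2, 551/16)
obs 8: x=-5/2 → posterior Inverse-Gamma(10, 569/16)
obs 9: x=-2 → posterior Inverse-Gamma(21/2, 577/16)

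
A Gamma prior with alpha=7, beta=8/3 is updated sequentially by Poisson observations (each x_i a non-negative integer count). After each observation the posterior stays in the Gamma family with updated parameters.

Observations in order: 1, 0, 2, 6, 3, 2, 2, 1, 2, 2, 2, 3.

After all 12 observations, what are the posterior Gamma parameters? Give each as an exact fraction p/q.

obs 1: x=1 → posterior Gamma(8, 11/3)
obs 2: x=0 → posterior Gamma(8, 14/3)
obs 3: x=2 → posterior Gamma(10, 17/3)
obs 4: x=6 → posterior Gamma(16, 20/3)
obs 5: x=3 → posterior Gamma(19, 23/3)
obs 6: x=2 → posterior Gamma(21, 26/3)
obs 7: x=2 → posterior Gamma(23, 29/3)
obs 8: x=1 → posterior Gamma(24, 32/3)
obs 9: x=2 → posterior Gamma(26, 35/3)
obs 10: x=2 → posterior Gamma(28, 38/3)
obs 11: x=2 → posterior Gamma(30, 41/3)
obs 12: x=3 → posterior Gamma(33, 44/3)

alpha=33, beta=44/3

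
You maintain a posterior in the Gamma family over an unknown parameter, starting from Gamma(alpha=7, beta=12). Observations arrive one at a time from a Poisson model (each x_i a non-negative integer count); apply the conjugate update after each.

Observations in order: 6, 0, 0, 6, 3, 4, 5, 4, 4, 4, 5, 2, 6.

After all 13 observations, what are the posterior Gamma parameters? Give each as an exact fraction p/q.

obs 1: x=6 → posterior Gamma(13, 13)
obs 2: x=0 → posterior Gamma(13, 14)
obs 3: x=0 → posterior Gamma(13, 15)
obs 4: x=6 → posterior Gamma(19, 16)
obs 5: x=3 → posterior Gamma(22, 17)
obs 6: x=4 → posterior Gamma(26, 18)
obs 7: x=5 → posterior Gamma(31, 19)
obs 8: x=4 → posterior Gamma(35, 20)
obs 9: x=4 → posterior Gamma(39, 21)
obs 10: x=4 → posterior Gamma(43, 22)
obs 11: x=5 → posterior Gamma(48, 23)
obs 12: x=2 → posterior Gamma(50, 24)
obs 13: x=6 → posterior Gamma(56, 25)

alpha=56, beta=25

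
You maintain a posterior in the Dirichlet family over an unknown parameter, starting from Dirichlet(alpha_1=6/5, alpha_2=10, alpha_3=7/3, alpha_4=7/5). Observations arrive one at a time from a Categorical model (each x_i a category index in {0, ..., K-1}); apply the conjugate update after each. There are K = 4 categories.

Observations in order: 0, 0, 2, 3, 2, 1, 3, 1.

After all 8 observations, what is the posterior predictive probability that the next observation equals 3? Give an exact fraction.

obs 1: x=0 → posterior Dirichlet(11/5, 10, 7/3, 7/5)
obs 2: x=0 → posterior Dirichlet(16/5, 10, 7/3, 7/5)
obs 3: x=2 → posterior Dirichlet(16/5, 10, 10/3, 7/5)
obs 4: x=3 → posterior Dirichlet(16/5, 10, 10/3, 12/5)
obs 5: x=2 → posterior Dirichlet(16/5, 10, 13/3, 12/5)
obs 6: x=1 → posterior Dirichlet(16/5, 11, 13/3, 12/5)
obs 7: x=3 → posterior Dirichlet(16/5, 11, 13/3, 17/5)
obs 8: x=1 → posterior Dirichlet(16/5, 12, 13/3, 17/5)

51/344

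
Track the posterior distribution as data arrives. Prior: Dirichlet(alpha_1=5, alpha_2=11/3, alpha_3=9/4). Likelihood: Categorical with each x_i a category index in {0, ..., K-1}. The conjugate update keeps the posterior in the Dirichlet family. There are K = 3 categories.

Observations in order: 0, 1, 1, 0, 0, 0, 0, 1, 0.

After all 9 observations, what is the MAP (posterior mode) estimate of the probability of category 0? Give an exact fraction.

120/203

obs 1: x=0 → posterior Dirichlet(6, 11/3, 9/4)
obs 2: x=1 → posterior Dirichlet(6, 14/3, 9/4)
obs 3: x=1 → posterior Dirichlet(6, 17/3, 9/4)
obs 4: x=0 → posterior Dirichlet(7, 17/3, 9/4)
obs 5: x=0 → posterior Dirichlet(8, 17/3, 9/4)
obs 6: x=0 → posterior Dirichlet(9, 17/3, 9/4)
obs 7: x=0 → posterior Dirichlet(10, 17/3, 9/4)
obs 8: x=1 → posterior Dirichlet(10, 20/3, 9/4)
obs 9: x=0 → posterior Dirichlet(11, 20/3, 9/4)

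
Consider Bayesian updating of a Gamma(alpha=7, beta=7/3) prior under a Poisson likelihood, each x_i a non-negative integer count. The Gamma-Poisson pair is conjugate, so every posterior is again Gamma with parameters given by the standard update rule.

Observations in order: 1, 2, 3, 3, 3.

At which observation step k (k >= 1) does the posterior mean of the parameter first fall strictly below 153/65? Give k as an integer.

k = 2

obs 1: x=1 → posterior Gamma(8, 10/3)
obs 2: x=2 → posterior Gamma(10, 13/3)
obs 3: x=3 → posterior Gamma(13, 16/3)
obs 4: x=3 → posterior Gamma(16, 19/3)
obs 5: x=3 → posterior Gamma(19, 22/3)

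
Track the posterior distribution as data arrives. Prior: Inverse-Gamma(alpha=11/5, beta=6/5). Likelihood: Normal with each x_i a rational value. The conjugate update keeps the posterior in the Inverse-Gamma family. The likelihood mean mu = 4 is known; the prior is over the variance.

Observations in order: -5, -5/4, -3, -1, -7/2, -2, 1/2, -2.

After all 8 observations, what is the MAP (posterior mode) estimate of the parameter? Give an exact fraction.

2893/128

obs 1: x=-5 → posterior Inverse-Gamma(27/10, 417/10)
obs 2: x=-5/4 → posterior Inverse-Gamma(16/5, 8877/160)
obs 3: x=-3 → posterior Inverse-Gamma(37/10, 12797/160)
obs 4: x=-1 → posterior Inverse-Gamma(21/5, 14797/160)
obs 5: x=-7/2 → posterior Inverse-Gamma(47/10, 19297/160)
obs 6: x=-2 → posterior Inverse-Gamma(26/5, 22177/160)
obs 7: x=1/2 → posterior Inverse-Gamma(57/10, 23157/160)
obs 8: x=-2 → posterior Inverse-Gamma(31/5, 26037/160)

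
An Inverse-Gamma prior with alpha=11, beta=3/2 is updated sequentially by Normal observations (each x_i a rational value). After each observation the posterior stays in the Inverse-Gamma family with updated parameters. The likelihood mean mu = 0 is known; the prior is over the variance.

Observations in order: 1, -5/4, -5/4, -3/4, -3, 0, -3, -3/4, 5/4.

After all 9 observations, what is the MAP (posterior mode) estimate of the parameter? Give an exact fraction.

445/528

obs 1: x=1 → posterior Inverse-Gamma(23/2, 2)
obs 2: x=-5/4 → posterior Inverse-Gamma(12, 89/32)
obs 3: x=-5/4 → posterior Inverse-Gamma(25/2, 57/16)
obs 4: x=-3/4 → posterior Inverse-Gamma(13, 123/32)
obs 5: x=-3 → posterior Inverse-Gamma(27/2, 267/32)
obs 6: x=0 → posterior Inverse-Gamma(14, 267/32)
obs 7: x=-3 → posterior Inverse-Gamma(29/2, 411/32)
obs 8: x=-3/4 → posterior Inverse-Gamma(15, 105/8)
obs 9: x=5/4 → posterior Inverse-Gamma(31/2, 445/32)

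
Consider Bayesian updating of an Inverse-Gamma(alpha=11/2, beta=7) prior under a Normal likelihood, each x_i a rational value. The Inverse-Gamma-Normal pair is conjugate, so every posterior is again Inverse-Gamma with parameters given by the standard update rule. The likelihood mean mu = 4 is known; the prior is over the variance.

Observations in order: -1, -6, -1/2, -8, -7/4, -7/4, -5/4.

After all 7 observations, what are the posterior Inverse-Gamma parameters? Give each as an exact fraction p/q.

obs 1: x=-1 → posterior Inverse-Gamma(6, 39/2)
obs 2: x=-6 → posterior Inverse-Gamma(13/2, 139/2)
obs 3: x=-1/2 → posterior Inverse-Gamma(7, 637/8)
obs 4: x=-8 → posterior Inverse-Gamma(15/2, 1213/8)
obs 5: x=-7/4 → posterior Inverse-Gamma(8, 5381/32)
obs 6: x=-7/4 → posterior Inverse-Gamma(17/2, 2955/16)
obs 7: x=-5/4 → posterior Inverse-Gamma(9, 6351/32)

alpha=9, beta=6351/32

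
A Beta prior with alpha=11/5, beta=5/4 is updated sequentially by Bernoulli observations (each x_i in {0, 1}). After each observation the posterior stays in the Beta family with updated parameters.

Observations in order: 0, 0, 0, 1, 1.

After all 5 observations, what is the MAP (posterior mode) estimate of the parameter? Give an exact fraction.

obs 1: x=0 → posterior Beta(11/5, 9/4)
obs 2: x=0 → posterior Beta(11/5, 13/4)
obs 3: x=0 → posterior Beta(11/5, 17/4)
obs 4: x=1 → posterior Beta(16/5, 17/4)
obs 5: x=1 → posterior Beta(21/5, 17/4)

64/129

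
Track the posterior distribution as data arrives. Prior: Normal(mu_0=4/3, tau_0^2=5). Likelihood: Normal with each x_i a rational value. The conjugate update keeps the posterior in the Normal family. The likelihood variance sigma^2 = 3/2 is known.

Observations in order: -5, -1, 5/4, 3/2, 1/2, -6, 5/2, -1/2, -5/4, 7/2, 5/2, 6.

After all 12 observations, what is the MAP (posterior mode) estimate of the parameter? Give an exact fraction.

44/123

obs 1: x=-5 → posterior Normal(-46/13, 15/13)
obs 2: x=-1 → posterior Normal(-56/23, 15/23)
obs 3: x=5/4 → posterior Normal(-29/22, 5/11)
obs 4: x=3/2 → posterior Normal(-57/86, 15/43)
obs 5: x=1/2 → posterior Normal(-47/106, 15/53)
obs 6: x=-6 → posterior Normal(-167/126, 5/21)
obs 7: x=5/2 → posterior Normal(-117/146, 15/73)
obs 8: x=-1/2 → posterior Normal(-127/166, 15/83)
obs 9: x=-5/4 → posterior Normal(-76/93, 5/31)
obs 10: x=7/2 → posterior Normal(-41/103, 15/103)
obs 11: x=5/2 → posterior Normal(-16/113, 15/113)
obs 12: x=6 → posterior Normal(44/123, 5/41)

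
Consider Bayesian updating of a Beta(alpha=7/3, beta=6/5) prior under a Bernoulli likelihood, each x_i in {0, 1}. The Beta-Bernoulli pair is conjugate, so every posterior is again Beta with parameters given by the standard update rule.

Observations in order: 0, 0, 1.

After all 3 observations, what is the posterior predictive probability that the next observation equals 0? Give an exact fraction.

obs 1: x=0 → posterior Beta(7/3, 11/5)
obs 2: x=0 → posterior Beta(7/3, 16/5)
obs 3: x=1 → posterior Beta(10/3, 16/5)

24/49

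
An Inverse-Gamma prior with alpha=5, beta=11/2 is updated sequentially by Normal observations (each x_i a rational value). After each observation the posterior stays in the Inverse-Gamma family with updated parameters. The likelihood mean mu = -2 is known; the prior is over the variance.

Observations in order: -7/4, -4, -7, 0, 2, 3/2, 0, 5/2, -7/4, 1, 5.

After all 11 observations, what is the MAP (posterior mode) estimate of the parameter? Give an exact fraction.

1237/184

obs 1: x=-7/4 → posterior Inverse-Gamma(11/2, 177/32)
obs 2: x=-4 → posterior Inverse-Gamma(6, 241/32)
obs 3: x=-7 → posterior Inverse-Gamma(13/2, 641/32)
obs 4: x=0 → posterior Inverse-Gamma(7, 705/32)
obs 5: x=2 → posterior Inverse-Gamma(15/2, 961/32)
obs 6: x=3/2 → posterior Inverse-Gamma(8, 1157/32)
obs 7: x=0 → posterior Inverse-Gamma(17/2, 1221/32)
obs 8: x=5/2 → posterior Inverse-Gamma(9, 1545/32)
obs 9: x=-7/4 → posterior Inverse-Gamma(19/2, 773/16)
obs 10: x=1 → posterior Inverse-Gamma(10, 845/16)
obs 11: x=5 → posterior Inverse-Gamma(21/2, 1237/16)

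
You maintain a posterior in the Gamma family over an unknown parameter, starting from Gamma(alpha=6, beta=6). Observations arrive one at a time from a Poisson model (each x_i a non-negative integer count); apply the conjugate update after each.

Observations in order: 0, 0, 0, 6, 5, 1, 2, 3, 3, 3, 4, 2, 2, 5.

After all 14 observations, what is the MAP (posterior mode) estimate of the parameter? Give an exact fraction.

obs 1: x=0 → posterior Gamma(6, 7)
obs 2: x=0 → posterior Gamma(6, 8)
obs 3: x=0 → posterior Gamma(6, 9)
obs 4: x=6 → posterior Gamma(12, 10)
obs 5: x=5 → posterior Gamma(17, 11)
obs 6: x=1 → posterior Gamma(18, 12)
obs 7: x=2 → posterior Gamma(20, 13)
obs 8: x=3 → posterior Gamma(23, 14)
obs 9: x=3 → posterior Gamma(26, 15)
obs 10: x=3 → posterior Gamma(29, 16)
obs 11: x=4 → posterior Gamma(33, 17)
obs 12: x=2 → posterior Gamma(35, 18)
obs 13: x=2 → posterior Gamma(37, 19)
obs 14: x=5 → posterior Gamma(42, 20)

41/20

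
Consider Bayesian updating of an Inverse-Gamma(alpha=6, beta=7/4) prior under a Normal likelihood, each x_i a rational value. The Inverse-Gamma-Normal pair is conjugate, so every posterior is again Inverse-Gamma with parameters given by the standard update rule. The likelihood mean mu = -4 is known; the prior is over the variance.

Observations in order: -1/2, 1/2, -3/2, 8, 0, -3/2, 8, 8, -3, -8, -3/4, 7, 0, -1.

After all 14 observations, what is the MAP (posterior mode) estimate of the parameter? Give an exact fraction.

obs 1: x=-1/2 → posterior Inverse-Gamma(13/2, 63/8)
obs 2: x=1/2 → posterior Inverse-Gamma(7, 18)
obs 3: x=-3/2 → posterior Inverse-Gamma(15/2, 169/8)
obs 4: x=8 → posterior Inverse-Gamma(8, 745/8)
obs 5: x=0 → posterior Inverse-Gamma(17/2, 809/8)
obs 6: x=-3/2 → posterior Inverse-Gamma(9, 417/4)
obs 7: x=8 → posterior Inverse-Gamma(19/2, 705/4)
obs 8: x=8 → posterior Inverse-Gamma(10, 993/4)
obs 9: x=-3 → posterior Inverse-Gamma(21/2, 995/4)
obs 10: x=-8 → posterior Inverse-Gamma(11, 1027/4)
obs 11: x=-3/4 → posterior Inverse-Gamma(23/2, 8385/32)
obs 12: x=7 → posterior Inverse-Gamma(12, 10321/32)
obs 13: x=0 → posterior Inverse-Gamma(25/2, 10577/32)
obs 14: x=-1 → posterior Inverse-Gamma(13, 10721/32)

10721/448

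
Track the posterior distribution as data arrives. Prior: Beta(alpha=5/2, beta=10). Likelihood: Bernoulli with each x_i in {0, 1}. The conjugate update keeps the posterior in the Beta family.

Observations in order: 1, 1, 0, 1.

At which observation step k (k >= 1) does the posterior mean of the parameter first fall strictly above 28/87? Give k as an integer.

obs 1: x=1 → posterior Beta(7/2, 10)
obs 2: x=1 → posterior Beta(9/2, 10)
obs 3: x=0 → posterior Beta(9/2, 11)
obs 4: x=1 → posterior Beta(11/2, 11)

k = 4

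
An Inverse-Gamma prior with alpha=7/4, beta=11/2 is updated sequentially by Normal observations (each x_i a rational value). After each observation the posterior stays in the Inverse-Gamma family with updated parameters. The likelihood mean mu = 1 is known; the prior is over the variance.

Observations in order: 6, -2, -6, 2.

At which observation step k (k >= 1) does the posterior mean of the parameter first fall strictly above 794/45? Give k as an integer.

obs 1: x=6 → posterior Inverse-Gamma(9/4, 18)
obs 2: x=-2 → posterior Inverse-Gamma(11/4, 45/2)
obs 3: x=-6 → posterior Inverse-Gamma(13/4, 47)
obs 4: x=2 → posterior Inverse-Gamma(15/4, 95/2)

k = 3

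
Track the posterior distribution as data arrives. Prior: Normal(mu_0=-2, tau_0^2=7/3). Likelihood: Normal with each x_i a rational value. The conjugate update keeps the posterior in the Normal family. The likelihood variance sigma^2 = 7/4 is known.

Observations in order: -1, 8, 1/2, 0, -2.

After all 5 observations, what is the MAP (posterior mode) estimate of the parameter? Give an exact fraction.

16/23

obs 1: x=-1 → posterior Normal(-10/7, 1)
obs 2: x=8 → posterior Normal(2, 7/11)
obs 3: x=1/2 → posterior Normal(8/5, 7/15)
obs 4: x=0 → posterior Normal(24/19, 7/19)
obs 5: x=-2 → posterior Normal(16/23, 7/23)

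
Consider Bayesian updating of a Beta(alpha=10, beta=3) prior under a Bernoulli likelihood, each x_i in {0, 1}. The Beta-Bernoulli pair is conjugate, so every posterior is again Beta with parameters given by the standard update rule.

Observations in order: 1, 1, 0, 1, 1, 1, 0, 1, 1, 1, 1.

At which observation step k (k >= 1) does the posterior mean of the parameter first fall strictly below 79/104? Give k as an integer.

obs 1: x=1 → posterior Beta(11, 3)
obs 2: x=1 → posterior Beta(12, 3)
obs 3: x=0 → posterior Beta(12, 4)
obs 4: x=1 → posterior Beta(13, 4)
obs 5: x=1 → posterior Beta(14, 4)
obs 6: x=1 → posterior Beta(15, 4)
obs 7: x=0 → posterior Beta(15, 5)
obs 8: x=1 → posterior Beta(16, 5)
obs 9: x=1 → posterior Beta(17, 5)
obs 10: x=1 → posterior Beta(18, 5)
obs 11: x=1 → posterior Beta(19, 5)

k = 3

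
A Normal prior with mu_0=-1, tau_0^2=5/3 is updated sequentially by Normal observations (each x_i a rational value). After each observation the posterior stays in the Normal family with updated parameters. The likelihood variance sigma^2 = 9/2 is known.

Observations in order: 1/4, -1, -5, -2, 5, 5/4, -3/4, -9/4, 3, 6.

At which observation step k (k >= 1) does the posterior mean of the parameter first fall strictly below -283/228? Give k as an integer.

obs 1: x=1/4 → posterior Normal(-49/74, 45/37)
obs 2: x=-1 → posterior Normal(-69/94, 45/47)
obs 3: x=-5 → posterior Normal(-169/114, 15/19)
obs 4: x=-2 → posterior Normal(-209/134, 45/67)
obs 5: x=5 → posterior Normal(-109/154, 45/77)
obs 6: x=5/4 → posterior Normal(-14/29, 15/29)
obs 7: x=-3/4 → posterior Normal(-99/194, 45/97)
obs 8: x=-9/4 → posterior Normal(-72/107, 45/107)
obs 9: x=3 → posterior Normal(-14/39, 5/13)
obs 10: x=6 → posterior Normal(18/127, 45/127)

k = 3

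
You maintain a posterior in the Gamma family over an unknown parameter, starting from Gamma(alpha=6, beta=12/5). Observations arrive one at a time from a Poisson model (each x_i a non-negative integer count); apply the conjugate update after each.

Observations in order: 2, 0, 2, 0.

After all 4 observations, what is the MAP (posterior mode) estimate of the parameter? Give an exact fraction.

obs 1: x=2 → posterior Gamma(8, 17/5)
obs 2: x=0 → posterior Gamma(8, 22/5)
obs 3: x=2 → posterior Gamma(10, 27/5)
obs 4: x=0 → posterior Gamma(10, 32/5)

45/32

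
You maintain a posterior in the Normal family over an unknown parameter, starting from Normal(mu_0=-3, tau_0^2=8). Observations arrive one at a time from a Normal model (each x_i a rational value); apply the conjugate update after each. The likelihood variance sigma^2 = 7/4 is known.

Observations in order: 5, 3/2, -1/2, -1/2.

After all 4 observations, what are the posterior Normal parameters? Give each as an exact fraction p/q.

mu_0=31/27, tau_0^2=56/135

obs 1: x=5 → posterior Normal(139/39, 56/39)
obs 2: x=3/2 → posterior Normal(187/71, 56/71)
obs 3: x=-1/2 → posterior Normal(171/103, 56/103)
obs 4: x=-1/2 → posterior Normal(31/27, 56/135)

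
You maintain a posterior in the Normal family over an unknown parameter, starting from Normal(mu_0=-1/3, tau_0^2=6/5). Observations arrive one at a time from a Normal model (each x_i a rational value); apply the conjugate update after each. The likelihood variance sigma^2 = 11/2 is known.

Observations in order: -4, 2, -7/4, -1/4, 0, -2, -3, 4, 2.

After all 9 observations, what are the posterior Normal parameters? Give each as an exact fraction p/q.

mu_0=-1/3, tau_0^2=66/163

obs 1: x=-4 → posterior Normal(-199/201, 66/67)
obs 2: x=2 → posterior Normal(-127/237, 66/79)
obs 3: x=-7/4 → posterior Normal(-190/273, 66/91)
obs 4: x=-1/4 → posterior Normal(-199/309, 66/103)
obs 5: x=0 → posterior Normal(-199/345, 66/115)
obs 6: x=-2 → posterior Normal(-271/381, 66/127)
obs 7: x=-3 → posterior Normal(-379/417, 66/139)
obs 8: x=4 → posterior Normal(-235/453, 66/151)
obs 9: x=2 → posterior Normal(-1/3, 66/163)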